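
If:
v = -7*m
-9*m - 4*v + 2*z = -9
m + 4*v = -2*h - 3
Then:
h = -27*z/19 - 150/19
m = -2*z/19 - 9/19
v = 14*z/19 + 63/19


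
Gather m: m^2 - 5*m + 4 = m^2 - 5*m + 4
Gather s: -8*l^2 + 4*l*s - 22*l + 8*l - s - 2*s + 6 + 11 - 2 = -8*l^2 - 14*l + s*(4*l - 3) + 15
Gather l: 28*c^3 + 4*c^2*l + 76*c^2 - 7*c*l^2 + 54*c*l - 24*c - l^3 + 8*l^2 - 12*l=28*c^3 + 76*c^2 - 24*c - l^3 + l^2*(8 - 7*c) + l*(4*c^2 + 54*c - 12)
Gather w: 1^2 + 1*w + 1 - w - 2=0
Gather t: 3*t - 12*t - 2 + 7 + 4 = 9 - 9*t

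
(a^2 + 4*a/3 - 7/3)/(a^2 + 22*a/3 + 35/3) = (a - 1)/(a + 5)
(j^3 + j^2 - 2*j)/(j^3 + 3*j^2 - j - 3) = j*(j + 2)/(j^2 + 4*j + 3)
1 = 1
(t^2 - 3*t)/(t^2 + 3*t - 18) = t/(t + 6)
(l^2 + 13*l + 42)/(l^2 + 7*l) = (l + 6)/l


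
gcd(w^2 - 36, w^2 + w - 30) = w + 6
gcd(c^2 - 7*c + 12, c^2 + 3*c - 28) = c - 4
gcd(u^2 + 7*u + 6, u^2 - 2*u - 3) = u + 1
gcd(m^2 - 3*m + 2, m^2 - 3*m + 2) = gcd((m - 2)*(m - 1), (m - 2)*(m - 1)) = m^2 - 3*m + 2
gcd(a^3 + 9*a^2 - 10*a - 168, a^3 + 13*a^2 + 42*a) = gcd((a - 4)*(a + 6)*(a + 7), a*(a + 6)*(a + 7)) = a^2 + 13*a + 42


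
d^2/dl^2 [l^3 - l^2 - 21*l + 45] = 6*l - 2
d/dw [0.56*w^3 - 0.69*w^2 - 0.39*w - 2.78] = 1.68*w^2 - 1.38*w - 0.39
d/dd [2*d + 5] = 2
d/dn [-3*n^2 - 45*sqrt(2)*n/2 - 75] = -6*n - 45*sqrt(2)/2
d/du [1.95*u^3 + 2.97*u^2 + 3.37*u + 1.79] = 5.85*u^2 + 5.94*u + 3.37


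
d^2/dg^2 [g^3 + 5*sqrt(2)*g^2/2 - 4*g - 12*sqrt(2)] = 6*g + 5*sqrt(2)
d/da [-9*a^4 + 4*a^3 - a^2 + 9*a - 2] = -36*a^3 + 12*a^2 - 2*a + 9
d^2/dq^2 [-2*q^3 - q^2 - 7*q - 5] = -12*q - 2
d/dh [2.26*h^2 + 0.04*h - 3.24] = 4.52*h + 0.04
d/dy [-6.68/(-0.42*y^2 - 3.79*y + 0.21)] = (-5.6112*y - 25.3172)/(0.42*y^2 + 3.79*y - 0.21)^2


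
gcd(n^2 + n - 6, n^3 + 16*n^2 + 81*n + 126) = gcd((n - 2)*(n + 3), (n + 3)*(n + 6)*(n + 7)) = n + 3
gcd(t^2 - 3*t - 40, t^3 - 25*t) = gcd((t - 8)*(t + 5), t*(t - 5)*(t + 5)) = t + 5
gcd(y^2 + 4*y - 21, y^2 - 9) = y - 3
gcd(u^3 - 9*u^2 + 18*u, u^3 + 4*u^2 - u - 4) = 1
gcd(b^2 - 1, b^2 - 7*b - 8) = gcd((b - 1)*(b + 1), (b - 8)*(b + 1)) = b + 1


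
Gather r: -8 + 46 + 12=50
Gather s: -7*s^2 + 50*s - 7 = -7*s^2 + 50*s - 7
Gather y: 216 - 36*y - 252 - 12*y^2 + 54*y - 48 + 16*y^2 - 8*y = 4*y^2 + 10*y - 84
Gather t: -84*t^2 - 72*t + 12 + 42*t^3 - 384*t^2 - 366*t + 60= 42*t^3 - 468*t^2 - 438*t + 72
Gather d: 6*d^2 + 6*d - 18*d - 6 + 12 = 6*d^2 - 12*d + 6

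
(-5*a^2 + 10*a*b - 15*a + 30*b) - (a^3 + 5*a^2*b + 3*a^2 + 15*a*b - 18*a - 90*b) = -a^3 - 5*a^2*b - 8*a^2 - 5*a*b + 3*a + 120*b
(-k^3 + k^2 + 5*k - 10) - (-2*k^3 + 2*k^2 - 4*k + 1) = k^3 - k^2 + 9*k - 11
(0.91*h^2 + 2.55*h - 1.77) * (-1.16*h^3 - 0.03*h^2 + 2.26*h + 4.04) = -1.0556*h^5 - 2.9853*h^4 + 4.0333*h^3 + 9.4925*h^2 + 6.3018*h - 7.1508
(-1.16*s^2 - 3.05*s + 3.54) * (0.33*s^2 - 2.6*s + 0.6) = -0.3828*s^4 + 2.0095*s^3 + 8.4022*s^2 - 11.034*s + 2.124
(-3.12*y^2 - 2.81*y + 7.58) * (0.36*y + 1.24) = -1.1232*y^3 - 4.8804*y^2 - 0.7556*y + 9.3992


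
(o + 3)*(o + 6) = o^2 + 9*o + 18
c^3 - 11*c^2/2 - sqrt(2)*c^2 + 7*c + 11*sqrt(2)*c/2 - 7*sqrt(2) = (c - 7/2)*(c - 2)*(c - sqrt(2))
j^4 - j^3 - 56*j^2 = j^2*(j - 8)*(j + 7)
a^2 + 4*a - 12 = (a - 2)*(a + 6)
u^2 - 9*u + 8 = (u - 8)*(u - 1)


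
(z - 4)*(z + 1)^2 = z^3 - 2*z^2 - 7*z - 4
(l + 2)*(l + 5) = l^2 + 7*l + 10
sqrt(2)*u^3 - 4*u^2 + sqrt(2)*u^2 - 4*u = u*(u - 2*sqrt(2))*(sqrt(2)*u + sqrt(2))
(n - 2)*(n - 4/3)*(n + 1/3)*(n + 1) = n^4 - 2*n^3 - 13*n^2/9 + 22*n/9 + 8/9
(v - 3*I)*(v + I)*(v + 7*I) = v^3 + 5*I*v^2 + 17*v + 21*I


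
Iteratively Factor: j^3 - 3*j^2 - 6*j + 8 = (j + 2)*(j^2 - 5*j + 4) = (j - 4)*(j + 2)*(j - 1)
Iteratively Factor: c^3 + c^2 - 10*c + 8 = (c + 4)*(c^2 - 3*c + 2) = (c - 1)*(c + 4)*(c - 2)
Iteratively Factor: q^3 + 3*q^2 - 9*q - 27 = (q - 3)*(q^2 + 6*q + 9) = (q - 3)*(q + 3)*(q + 3)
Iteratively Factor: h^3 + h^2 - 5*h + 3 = (h + 3)*(h^2 - 2*h + 1) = (h - 1)*(h + 3)*(h - 1)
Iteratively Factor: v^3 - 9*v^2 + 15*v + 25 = (v - 5)*(v^2 - 4*v - 5) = (v - 5)*(v + 1)*(v - 5)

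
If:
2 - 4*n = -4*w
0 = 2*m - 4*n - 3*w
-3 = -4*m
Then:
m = 3/4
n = 3/7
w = -1/14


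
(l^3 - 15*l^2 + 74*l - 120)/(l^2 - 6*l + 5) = (l^2 - 10*l + 24)/(l - 1)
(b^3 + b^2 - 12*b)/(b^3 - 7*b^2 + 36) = b*(b + 4)/(b^2 - 4*b - 12)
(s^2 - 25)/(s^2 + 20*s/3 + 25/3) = 3*(s - 5)/(3*s + 5)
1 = 1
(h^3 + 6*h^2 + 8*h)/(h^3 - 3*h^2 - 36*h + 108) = h*(h^2 + 6*h + 8)/(h^3 - 3*h^2 - 36*h + 108)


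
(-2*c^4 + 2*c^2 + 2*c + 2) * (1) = -2*c^4 + 2*c^2 + 2*c + 2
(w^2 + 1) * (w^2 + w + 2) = w^4 + w^3 + 3*w^2 + w + 2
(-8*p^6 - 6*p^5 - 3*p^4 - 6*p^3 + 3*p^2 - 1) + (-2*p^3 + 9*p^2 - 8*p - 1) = -8*p^6 - 6*p^5 - 3*p^4 - 8*p^3 + 12*p^2 - 8*p - 2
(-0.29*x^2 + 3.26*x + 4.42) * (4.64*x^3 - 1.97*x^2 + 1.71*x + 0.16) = -1.3456*x^5 + 15.6977*x^4 + 13.5907*x^3 - 3.1792*x^2 + 8.0798*x + 0.7072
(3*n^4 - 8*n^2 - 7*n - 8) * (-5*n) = -15*n^5 + 40*n^3 + 35*n^2 + 40*n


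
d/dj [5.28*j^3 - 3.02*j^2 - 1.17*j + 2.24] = 15.84*j^2 - 6.04*j - 1.17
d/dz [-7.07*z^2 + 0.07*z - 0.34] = 0.07 - 14.14*z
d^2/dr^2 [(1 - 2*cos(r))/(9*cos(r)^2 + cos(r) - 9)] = (1458*sin(r)^4*cos(r) - 342*sin(r)^4 + 505*sin(r)^2 - 1521*cos(r)/4 + 1917*cos(3*r)/4 - 81*cos(5*r) - 35)/(-9*sin(r)^2 + cos(r))^3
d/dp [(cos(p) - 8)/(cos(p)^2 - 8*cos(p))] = sin(p)/cos(p)^2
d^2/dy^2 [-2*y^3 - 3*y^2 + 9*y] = -12*y - 6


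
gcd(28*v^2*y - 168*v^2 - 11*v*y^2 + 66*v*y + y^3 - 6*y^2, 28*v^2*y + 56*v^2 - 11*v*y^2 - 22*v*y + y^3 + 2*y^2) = 28*v^2 - 11*v*y + y^2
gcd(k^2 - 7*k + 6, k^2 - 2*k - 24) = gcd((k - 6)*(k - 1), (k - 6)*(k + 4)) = k - 6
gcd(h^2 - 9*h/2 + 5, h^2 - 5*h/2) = h - 5/2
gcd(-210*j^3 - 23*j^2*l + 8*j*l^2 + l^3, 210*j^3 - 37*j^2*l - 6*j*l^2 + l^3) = 30*j^2 - j*l - l^2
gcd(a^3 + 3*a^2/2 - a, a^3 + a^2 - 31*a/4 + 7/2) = a - 1/2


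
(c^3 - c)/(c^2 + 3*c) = (c^2 - 1)/(c + 3)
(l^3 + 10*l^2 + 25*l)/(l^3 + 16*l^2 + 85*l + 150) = l/(l + 6)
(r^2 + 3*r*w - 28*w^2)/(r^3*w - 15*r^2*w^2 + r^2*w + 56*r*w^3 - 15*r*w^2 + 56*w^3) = (r^2 + 3*r*w - 28*w^2)/(w*(r^3 - 15*r^2*w + r^2 + 56*r*w^2 - 15*r*w + 56*w^2))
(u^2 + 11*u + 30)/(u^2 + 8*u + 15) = (u + 6)/(u + 3)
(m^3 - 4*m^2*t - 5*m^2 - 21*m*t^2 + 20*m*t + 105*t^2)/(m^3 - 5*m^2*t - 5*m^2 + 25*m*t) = (-m^2 + 4*m*t + 21*t^2)/(m*(-m + 5*t))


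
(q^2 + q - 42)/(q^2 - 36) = (q + 7)/(q + 6)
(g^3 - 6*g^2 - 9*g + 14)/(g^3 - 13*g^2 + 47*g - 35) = (g + 2)/(g - 5)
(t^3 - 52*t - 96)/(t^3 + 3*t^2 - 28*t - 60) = (t - 8)/(t - 5)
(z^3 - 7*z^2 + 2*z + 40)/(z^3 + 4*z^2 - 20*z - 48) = (z - 5)/(z + 6)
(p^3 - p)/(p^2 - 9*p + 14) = (p^3 - p)/(p^2 - 9*p + 14)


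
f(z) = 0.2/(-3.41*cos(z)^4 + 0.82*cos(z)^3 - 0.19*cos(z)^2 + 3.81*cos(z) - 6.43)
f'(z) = 0.2*(-13.64*sin(z)*cos(z)^3 + 2.46*sin(z)*cos(z)^2 - 0.38*sin(z)*cos(z) + 3.81*sin(z))/(-3.41*cos(z)^4 + 0.82*cos(z)^3 - 0.19*cos(z)^2 + 3.81*cos(z) - 6.43)^2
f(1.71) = -0.03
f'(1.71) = 0.02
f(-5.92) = -0.04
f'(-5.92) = -0.02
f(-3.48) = -0.01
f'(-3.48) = 0.01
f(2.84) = -0.01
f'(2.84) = 0.01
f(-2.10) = -0.02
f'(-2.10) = -0.01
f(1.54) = -0.03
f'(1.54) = 0.02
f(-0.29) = -0.04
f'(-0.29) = 0.01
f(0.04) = -0.04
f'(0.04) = -0.00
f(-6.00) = -0.04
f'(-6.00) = -0.01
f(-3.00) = -0.01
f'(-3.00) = 0.00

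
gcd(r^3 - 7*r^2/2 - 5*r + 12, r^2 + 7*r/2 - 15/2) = r - 3/2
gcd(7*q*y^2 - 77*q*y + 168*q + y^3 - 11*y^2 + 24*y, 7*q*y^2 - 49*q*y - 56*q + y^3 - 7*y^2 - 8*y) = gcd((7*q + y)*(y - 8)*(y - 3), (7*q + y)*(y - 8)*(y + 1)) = 7*q*y - 56*q + y^2 - 8*y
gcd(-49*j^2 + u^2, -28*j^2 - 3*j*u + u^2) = -7*j + u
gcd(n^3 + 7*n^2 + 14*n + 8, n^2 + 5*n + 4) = n^2 + 5*n + 4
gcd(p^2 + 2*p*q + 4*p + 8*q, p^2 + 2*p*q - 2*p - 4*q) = p + 2*q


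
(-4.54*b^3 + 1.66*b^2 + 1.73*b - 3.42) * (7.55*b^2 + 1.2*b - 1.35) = -34.277*b^5 + 7.085*b^4 + 21.1825*b^3 - 25.986*b^2 - 6.4395*b + 4.617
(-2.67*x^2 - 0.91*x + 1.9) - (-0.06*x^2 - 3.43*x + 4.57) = -2.61*x^2 + 2.52*x - 2.67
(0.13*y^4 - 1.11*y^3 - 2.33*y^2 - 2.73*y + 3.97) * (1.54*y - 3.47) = 0.2002*y^5 - 2.1605*y^4 + 0.263500000000001*y^3 + 3.8809*y^2 + 15.5869*y - 13.7759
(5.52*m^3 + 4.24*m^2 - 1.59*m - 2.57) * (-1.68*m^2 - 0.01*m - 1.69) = -9.2736*m^5 - 7.1784*m^4 - 6.7*m^3 - 2.8321*m^2 + 2.7128*m + 4.3433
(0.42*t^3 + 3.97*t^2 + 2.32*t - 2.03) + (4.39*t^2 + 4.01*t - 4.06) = 0.42*t^3 + 8.36*t^2 + 6.33*t - 6.09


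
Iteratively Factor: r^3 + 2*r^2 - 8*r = (r)*(r^2 + 2*r - 8) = r*(r - 2)*(r + 4)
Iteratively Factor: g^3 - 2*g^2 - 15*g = (g - 5)*(g^2 + 3*g) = (g - 5)*(g + 3)*(g)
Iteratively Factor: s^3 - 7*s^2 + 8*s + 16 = (s - 4)*(s^2 - 3*s - 4) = (s - 4)*(s + 1)*(s - 4)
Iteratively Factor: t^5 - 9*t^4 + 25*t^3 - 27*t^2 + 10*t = (t - 1)*(t^4 - 8*t^3 + 17*t^2 - 10*t) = (t - 2)*(t - 1)*(t^3 - 6*t^2 + 5*t) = (t - 2)*(t - 1)^2*(t^2 - 5*t) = t*(t - 2)*(t - 1)^2*(t - 5)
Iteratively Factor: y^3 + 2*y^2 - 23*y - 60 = (y + 4)*(y^2 - 2*y - 15) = (y - 5)*(y + 4)*(y + 3)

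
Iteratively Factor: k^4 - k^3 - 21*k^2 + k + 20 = (k - 1)*(k^3 - 21*k - 20) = (k - 1)*(k + 1)*(k^2 - k - 20) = (k - 1)*(k + 1)*(k + 4)*(k - 5)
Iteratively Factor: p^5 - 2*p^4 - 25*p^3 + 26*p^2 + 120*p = (p - 3)*(p^4 + p^3 - 22*p^2 - 40*p) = (p - 5)*(p - 3)*(p^3 + 6*p^2 + 8*p) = (p - 5)*(p - 3)*(p + 2)*(p^2 + 4*p) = p*(p - 5)*(p - 3)*(p + 2)*(p + 4)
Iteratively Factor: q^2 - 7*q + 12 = (q - 4)*(q - 3)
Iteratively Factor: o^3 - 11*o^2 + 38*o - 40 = (o - 2)*(o^2 - 9*o + 20) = (o - 4)*(o - 2)*(o - 5)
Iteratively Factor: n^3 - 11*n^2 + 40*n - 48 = (n - 4)*(n^2 - 7*n + 12) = (n - 4)*(n - 3)*(n - 4)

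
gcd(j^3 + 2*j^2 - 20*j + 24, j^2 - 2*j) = j - 2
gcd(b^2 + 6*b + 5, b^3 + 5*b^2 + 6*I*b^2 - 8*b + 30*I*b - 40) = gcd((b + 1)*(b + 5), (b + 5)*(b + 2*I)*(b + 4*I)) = b + 5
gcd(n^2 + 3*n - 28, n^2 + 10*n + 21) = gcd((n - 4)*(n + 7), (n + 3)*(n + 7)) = n + 7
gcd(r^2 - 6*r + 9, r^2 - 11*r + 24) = r - 3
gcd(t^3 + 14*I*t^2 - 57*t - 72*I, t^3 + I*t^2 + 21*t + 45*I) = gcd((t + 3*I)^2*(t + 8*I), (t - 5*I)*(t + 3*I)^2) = t^2 + 6*I*t - 9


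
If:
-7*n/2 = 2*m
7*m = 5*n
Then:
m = 0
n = 0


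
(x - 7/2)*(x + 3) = x^2 - x/2 - 21/2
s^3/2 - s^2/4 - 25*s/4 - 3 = (s/2 + 1/4)*(s - 4)*(s + 3)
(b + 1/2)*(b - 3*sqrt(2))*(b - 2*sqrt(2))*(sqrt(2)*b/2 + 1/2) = sqrt(2)*b^4/2 - 9*b^3/2 + sqrt(2)*b^3/4 - 9*b^2/4 + 7*sqrt(2)*b^2/2 + 7*sqrt(2)*b/4 + 6*b + 3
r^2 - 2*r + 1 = (r - 1)^2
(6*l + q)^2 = 36*l^2 + 12*l*q + q^2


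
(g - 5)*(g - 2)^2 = g^3 - 9*g^2 + 24*g - 20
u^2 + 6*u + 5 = (u + 1)*(u + 5)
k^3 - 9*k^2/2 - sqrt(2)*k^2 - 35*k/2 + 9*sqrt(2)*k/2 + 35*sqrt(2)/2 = (k - 7)*(k + 5/2)*(k - sqrt(2))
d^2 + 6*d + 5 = (d + 1)*(d + 5)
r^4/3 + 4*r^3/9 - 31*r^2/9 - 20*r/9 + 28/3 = (r/3 + 1)*(r - 2)^2*(r + 7/3)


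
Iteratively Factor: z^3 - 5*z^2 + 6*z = (z)*(z^2 - 5*z + 6) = z*(z - 3)*(z - 2)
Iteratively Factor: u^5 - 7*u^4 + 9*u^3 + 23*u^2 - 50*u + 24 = (u - 1)*(u^4 - 6*u^3 + 3*u^2 + 26*u - 24) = (u - 1)*(u + 2)*(u^3 - 8*u^2 + 19*u - 12) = (u - 3)*(u - 1)*(u + 2)*(u^2 - 5*u + 4) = (u - 4)*(u - 3)*(u - 1)*(u + 2)*(u - 1)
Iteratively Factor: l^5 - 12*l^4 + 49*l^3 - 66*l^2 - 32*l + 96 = (l - 3)*(l^4 - 9*l^3 + 22*l^2 - 32) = (l - 3)*(l + 1)*(l^3 - 10*l^2 + 32*l - 32) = (l - 3)*(l - 2)*(l + 1)*(l^2 - 8*l + 16) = (l - 4)*(l - 3)*(l - 2)*(l + 1)*(l - 4)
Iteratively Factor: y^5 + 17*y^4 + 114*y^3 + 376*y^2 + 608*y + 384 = (y + 2)*(y^4 + 15*y^3 + 84*y^2 + 208*y + 192) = (y + 2)*(y + 4)*(y^3 + 11*y^2 + 40*y + 48) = (y + 2)*(y + 4)^2*(y^2 + 7*y + 12) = (y + 2)*(y + 4)^3*(y + 3)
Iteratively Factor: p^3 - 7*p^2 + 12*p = (p - 4)*(p^2 - 3*p) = (p - 4)*(p - 3)*(p)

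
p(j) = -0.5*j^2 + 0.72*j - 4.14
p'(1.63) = -0.91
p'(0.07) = 0.65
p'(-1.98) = 2.70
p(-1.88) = -7.26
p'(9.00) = -8.28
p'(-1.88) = 2.60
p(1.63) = -4.29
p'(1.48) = -0.76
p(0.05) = -4.11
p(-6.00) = -26.46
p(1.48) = -4.17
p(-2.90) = -10.43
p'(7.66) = -6.94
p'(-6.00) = 6.72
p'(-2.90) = 3.62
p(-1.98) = -7.53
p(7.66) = -27.96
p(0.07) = -4.09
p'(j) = 0.72 - 1.0*j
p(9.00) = -38.16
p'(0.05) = 0.67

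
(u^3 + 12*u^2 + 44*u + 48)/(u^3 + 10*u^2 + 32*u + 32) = (u + 6)/(u + 4)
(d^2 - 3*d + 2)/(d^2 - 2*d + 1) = (d - 2)/(d - 1)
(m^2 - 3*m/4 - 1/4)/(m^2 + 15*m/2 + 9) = (4*m^2 - 3*m - 1)/(2*(2*m^2 + 15*m + 18))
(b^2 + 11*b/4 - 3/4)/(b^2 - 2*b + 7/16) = 4*(b + 3)/(4*b - 7)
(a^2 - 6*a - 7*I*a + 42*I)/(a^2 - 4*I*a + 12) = (a^2 - 6*a - 7*I*a + 42*I)/(a^2 - 4*I*a + 12)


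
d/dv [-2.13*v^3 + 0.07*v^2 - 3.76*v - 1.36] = -6.39*v^2 + 0.14*v - 3.76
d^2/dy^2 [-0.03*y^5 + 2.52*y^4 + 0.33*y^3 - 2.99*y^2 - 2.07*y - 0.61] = -0.6*y^3 + 30.24*y^2 + 1.98*y - 5.98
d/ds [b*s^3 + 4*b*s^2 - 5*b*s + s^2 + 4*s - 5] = 3*b*s^2 + 8*b*s - 5*b + 2*s + 4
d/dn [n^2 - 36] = 2*n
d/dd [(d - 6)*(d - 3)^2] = 3*(d - 5)*(d - 3)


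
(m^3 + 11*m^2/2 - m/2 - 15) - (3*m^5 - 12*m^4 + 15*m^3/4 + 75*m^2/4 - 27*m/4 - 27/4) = -3*m^5 + 12*m^4 - 11*m^3/4 - 53*m^2/4 + 25*m/4 - 33/4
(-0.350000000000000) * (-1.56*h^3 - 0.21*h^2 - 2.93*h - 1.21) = 0.546*h^3 + 0.0735*h^2 + 1.0255*h + 0.4235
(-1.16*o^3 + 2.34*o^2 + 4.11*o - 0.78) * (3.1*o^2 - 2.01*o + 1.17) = -3.596*o^5 + 9.5856*o^4 + 6.6804*o^3 - 7.9413*o^2 + 6.3765*o - 0.9126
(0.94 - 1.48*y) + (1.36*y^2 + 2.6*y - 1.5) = 1.36*y^2 + 1.12*y - 0.56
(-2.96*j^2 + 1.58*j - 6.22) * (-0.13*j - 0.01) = 0.3848*j^3 - 0.1758*j^2 + 0.7928*j + 0.0622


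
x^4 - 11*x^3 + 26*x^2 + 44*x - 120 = (x - 6)*(x - 5)*(x - 2)*(x + 2)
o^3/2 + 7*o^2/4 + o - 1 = (o/2 + 1)*(o - 1/2)*(o + 2)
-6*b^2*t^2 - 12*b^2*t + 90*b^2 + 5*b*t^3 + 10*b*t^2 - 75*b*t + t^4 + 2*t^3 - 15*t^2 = (-b + t)*(6*b + t)*(t - 3)*(t + 5)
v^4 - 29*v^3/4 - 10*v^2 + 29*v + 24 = (v - 8)*(v - 2)*(v + 3/4)*(v + 2)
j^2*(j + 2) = j^3 + 2*j^2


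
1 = 1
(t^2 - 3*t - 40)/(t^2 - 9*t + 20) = (t^2 - 3*t - 40)/(t^2 - 9*t + 20)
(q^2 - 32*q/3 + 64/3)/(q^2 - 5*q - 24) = (q - 8/3)/(q + 3)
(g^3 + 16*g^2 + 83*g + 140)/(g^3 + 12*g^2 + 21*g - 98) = (g^2 + 9*g + 20)/(g^2 + 5*g - 14)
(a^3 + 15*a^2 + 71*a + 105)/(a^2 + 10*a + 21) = a + 5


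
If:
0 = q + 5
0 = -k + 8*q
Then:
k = -40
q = -5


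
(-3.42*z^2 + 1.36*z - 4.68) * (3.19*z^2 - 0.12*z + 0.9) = -10.9098*z^4 + 4.7488*z^3 - 18.1704*z^2 + 1.7856*z - 4.212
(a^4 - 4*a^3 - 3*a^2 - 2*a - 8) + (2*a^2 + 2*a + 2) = a^4 - 4*a^3 - a^2 - 6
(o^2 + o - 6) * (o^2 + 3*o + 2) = o^4 + 4*o^3 - o^2 - 16*o - 12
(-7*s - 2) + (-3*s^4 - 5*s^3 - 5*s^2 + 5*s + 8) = -3*s^4 - 5*s^3 - 5*s^2 - 2*s + 6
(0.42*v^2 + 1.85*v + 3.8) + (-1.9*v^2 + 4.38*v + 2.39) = -1.48*v^2 + 6.23*v + 6.19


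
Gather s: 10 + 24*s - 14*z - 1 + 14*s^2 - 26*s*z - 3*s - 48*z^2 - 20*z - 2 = 14*s^2 + s*(21 - 26*z) - 48*z^2 - 34*z + 7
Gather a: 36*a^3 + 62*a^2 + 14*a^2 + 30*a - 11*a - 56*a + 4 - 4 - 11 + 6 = 36*a^3 + 76*a^2 - 37*a - 5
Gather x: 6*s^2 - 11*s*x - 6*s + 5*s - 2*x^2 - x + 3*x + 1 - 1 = 6*s^2 - s - 2*x^2 + x*(2 - 11*s)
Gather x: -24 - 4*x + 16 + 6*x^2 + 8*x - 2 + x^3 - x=x^3 + 6*x^2 + 3*x - 10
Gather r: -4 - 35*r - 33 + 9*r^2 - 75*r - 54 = 9*r^2 - 110*r - 91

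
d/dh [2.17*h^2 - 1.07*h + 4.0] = 4.34*h - 1.07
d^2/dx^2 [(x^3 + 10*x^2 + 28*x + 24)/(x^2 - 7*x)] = 6*(49*x^3 + 24*x^2 - 168*x + 392)/(x^3*(x^3 - 21*x^2 + 147*x - 343))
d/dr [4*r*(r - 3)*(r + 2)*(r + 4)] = 16*r^3 + 36*r^2 - 80*r - 96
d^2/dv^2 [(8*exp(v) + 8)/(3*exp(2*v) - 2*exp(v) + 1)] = (72*exp(4*v) + 336*exp(3*v) - 288*exp(2*v) - 48*exp(v) + 24)*exp(v)/(27*exp(6*v) - 54*exp(5*v) + 63*exp(4*v) - 44*exp(3*v) + 21*exp(2*v) - 6*exp(v) + 1)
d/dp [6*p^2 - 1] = 12*p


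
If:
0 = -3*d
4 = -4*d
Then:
No Solution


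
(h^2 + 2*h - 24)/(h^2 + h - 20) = (h + 6)/(h + 5)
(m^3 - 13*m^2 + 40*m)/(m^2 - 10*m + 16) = m*(m - 5)/(m - 2)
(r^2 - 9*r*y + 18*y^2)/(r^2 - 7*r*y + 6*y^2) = (-r + 3*y)/(-r + y)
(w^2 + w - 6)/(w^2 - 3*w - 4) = (-w^2 - w + 6)/(-w^2 + 3*w + 4)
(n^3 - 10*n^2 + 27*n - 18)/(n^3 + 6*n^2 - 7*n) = (n^2 - 9*n + 18)/(n*(n + 7))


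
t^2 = t^2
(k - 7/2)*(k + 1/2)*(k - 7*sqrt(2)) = k^3 - 7*sqrt(2)*k^2 - 3*k^2 - 7*k/4 + 21*sqrt(2)*k + 49*sqrt(2)/4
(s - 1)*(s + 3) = s^2 + 2*s - 3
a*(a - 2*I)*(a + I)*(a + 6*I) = a^4 + 5*I*a^3 + 8*a^2 + 12*I*a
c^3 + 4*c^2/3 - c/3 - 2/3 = (c - 2/3)*(c + 1)^2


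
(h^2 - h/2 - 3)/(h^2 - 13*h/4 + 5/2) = 2*(2*h + 3)/(4*h - 5)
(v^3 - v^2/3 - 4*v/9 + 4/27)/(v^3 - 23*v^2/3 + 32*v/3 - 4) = (v^2 + v/3 - 2/9)/(v^2 - 7*v + 6)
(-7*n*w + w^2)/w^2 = (-7*n + w)/w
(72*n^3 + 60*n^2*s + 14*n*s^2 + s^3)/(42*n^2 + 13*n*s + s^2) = (12*n^2 + 8*n*s + s^2)/(7*n + s)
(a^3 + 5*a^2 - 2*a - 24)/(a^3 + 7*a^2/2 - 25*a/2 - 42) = 2*(a - 2)/(2*a - 7)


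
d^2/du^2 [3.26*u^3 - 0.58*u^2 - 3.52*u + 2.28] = 19.56*u - 1.16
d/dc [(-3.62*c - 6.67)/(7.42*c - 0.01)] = (367.494792*c - 0.495276)/(7.42*c - 0.01)^3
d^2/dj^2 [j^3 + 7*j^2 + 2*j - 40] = 6*j + 14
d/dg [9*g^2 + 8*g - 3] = 18*g + 8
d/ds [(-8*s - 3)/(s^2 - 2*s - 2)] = 2*(4*s^2 + 3*s + 5)/(s^4 - 4*s^3 + 8*s + 4)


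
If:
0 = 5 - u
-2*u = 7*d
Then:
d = -10/7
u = 5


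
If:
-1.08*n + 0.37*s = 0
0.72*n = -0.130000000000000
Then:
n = -0.18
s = -0.53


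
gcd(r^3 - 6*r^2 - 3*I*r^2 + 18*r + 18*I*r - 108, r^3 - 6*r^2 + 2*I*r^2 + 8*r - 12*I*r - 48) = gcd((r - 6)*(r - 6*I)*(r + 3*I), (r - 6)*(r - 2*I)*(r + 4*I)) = r - 6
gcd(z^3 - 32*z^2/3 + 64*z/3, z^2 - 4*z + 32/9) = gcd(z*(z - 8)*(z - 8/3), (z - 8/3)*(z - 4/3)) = z - 8/3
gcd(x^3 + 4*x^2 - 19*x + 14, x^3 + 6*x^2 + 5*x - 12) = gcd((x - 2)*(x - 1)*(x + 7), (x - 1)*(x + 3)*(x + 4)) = x - 1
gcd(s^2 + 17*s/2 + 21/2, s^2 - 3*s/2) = 1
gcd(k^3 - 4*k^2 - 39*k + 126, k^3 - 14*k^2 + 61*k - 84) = k^2 - 10*k + 21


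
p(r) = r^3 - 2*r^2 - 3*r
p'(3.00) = 12.00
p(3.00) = 0.00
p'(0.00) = -3.00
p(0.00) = 0.00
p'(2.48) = 5.53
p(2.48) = -4.49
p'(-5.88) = 124.24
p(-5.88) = -254.81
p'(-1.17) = 5.79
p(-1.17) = -0.83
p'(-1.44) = 8.98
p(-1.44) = -2.81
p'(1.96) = 0.68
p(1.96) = -6.03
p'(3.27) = 16.00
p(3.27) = 3.77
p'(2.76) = 8.81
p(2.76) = -2.49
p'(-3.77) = 54.72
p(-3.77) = -70.70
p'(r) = 3*r^2 - 4*r - 3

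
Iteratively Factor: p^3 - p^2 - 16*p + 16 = (p - 4)*(p^2 + 3*p - 4) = (p - 4)*(p + 4)*(p - 1)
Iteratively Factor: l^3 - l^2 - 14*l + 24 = (l + 4)*(l^2 - 5*l + 6) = (l - 3)*(l + 4)*(l - 2)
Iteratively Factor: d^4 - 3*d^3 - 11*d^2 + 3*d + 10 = (d - 1)*(d^3 - 2*d^2 - 13*d - 10) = (d - 1)*(d + 2)*(d^2 - 4*d - 5) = (d - 5)*(d - 1)*(d + 2)*(d + 1)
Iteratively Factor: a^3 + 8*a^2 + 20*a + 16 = (a + 2)*(a^2 + 6*a + 8) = (a + 2)^2*(a + 4)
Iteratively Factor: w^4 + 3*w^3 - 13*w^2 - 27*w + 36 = (w - 3)*(w^3 + 6*w^2 + 5*w - 12) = (w - 3)*(w - 1)*(w^2 + 7*w + 12) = (w - 3)*(w - 1)*(w + 3)*(w + 4)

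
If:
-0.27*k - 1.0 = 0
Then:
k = -3.70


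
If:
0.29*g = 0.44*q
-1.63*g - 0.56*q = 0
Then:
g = 0.00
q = 0.00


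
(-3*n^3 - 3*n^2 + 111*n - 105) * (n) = -3*n^4 - 3*n^3 + 111*n^2 - 105*n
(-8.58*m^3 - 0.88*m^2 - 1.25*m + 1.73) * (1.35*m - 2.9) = -11.583*m^4 + 23.694*m^3 + 0.8645*m^2 + 5.9605*m - 5.017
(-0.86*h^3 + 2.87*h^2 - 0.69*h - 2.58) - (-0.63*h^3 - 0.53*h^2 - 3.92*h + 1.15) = -0.23*h^3 + 3.4*h^2 + 3.23*h - 3.73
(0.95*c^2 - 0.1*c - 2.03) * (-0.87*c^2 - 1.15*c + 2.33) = -0.8265*c^4 - 1.0055*c^3 + 4.0946*c^2 + 2.1015*c - 4.7299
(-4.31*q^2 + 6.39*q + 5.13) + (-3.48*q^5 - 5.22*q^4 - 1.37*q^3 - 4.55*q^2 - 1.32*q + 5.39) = -3.48*q^5 - 5.22*q^4 - 1.37*q^3 - 8.86*q^2 + 5.07*q + 10.52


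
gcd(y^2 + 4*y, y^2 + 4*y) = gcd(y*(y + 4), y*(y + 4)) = y^2 + 4*y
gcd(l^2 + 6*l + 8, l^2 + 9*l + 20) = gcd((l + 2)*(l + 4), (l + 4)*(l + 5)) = l + 4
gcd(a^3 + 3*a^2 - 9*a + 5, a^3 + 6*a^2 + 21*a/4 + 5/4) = a + 5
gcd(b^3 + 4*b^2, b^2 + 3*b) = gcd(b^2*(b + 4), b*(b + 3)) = b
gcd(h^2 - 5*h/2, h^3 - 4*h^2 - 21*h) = h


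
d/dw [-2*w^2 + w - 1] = 1 - 4*w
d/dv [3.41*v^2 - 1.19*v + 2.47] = 6.82*v - 1.19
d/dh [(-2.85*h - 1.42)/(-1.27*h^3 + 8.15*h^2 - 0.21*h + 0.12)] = (-7.239*h^3 + 17.8173*h^2 + 23.146*h - 0.6402)/(1.6129*h^6 - 20.701*h^5 + 66.9559*h^4 - 3.7278*h^3 + 2.0001*h^2 - 0.0504*h + 0.0144)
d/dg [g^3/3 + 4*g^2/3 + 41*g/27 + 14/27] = g^2 + 8*g/3 + 41/27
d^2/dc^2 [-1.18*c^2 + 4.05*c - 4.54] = -2.36000000000000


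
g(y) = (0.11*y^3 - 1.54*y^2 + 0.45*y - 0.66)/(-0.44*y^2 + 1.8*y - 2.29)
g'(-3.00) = -0.47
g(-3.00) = 1.62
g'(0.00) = 0.03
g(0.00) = 0.29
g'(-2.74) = -0.48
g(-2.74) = 1.49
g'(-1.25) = -0.51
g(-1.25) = 0.74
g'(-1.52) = -0.52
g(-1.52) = 0.88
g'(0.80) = 2.65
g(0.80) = 1.09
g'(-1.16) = -0.51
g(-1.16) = 0.69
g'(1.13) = 5.55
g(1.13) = 2.40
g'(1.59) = 11.35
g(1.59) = 6.28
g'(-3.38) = -0.45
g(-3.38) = 1.79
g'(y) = (0.88*y - 1.8)*(0.11*y^3 - 1.54*y^2 + 0.45*y - 0.66)/(-0.44*y^2 + 1.8*y - 2.29)^2 + (0.33*y^2 - 3.08*y + 0.45)/(-0.44*y^2 + 1.8*y - 2.29) = (-0.0484*y^4 + 0.396*y^3 - 3.3297*y^2 + 6.4724*y + 0.1575)/(0.1936*y^4 - 1.584*y^3 + 5.2552*y^2 - 8.244*y + 5.2441)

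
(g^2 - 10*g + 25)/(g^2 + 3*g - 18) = (g^2 - 10*g + 25)/(g^2 + 3*g - 18)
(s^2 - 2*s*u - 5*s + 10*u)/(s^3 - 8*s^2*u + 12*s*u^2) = (s - 5)/(s*(s - 6*u))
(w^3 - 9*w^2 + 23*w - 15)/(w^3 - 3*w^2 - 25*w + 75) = (w - 1)/(w + 5)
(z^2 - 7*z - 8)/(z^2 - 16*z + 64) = (z + 1)/(z - 8)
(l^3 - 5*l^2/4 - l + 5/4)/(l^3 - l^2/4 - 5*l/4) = (l - 1)/l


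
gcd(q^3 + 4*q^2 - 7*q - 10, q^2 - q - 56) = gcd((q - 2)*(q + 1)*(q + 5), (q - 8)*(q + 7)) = 1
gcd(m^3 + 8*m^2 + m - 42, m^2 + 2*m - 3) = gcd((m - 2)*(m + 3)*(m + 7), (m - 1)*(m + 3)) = m + 3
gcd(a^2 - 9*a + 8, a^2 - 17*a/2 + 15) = 1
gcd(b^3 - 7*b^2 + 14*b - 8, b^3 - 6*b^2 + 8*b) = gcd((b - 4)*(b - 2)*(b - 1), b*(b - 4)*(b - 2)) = b^2 - 6*b + 8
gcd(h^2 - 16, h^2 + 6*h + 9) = 1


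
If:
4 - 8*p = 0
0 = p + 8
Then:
No Solution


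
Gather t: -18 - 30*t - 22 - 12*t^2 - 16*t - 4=-12*t^2 - 46*t - 44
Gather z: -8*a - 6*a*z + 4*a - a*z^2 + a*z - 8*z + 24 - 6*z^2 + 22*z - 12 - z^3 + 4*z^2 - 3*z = -4*a - z^3 + z^2*(-a - 2) + z*(11 - 5*a) + 12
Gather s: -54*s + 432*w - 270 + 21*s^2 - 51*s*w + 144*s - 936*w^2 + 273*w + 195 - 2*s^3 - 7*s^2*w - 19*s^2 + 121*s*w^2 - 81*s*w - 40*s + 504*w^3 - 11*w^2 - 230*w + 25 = -2*s^3 + s^2*(2 - 7*w) + s*(121*w^2 - 132*w + 50) + 504*w^3 - 947*w^2 + 475*w - 50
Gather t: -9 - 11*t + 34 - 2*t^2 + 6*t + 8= -2*t^2 - 5*t + 33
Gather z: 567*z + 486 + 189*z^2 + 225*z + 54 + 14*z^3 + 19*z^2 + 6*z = 14*z^3 + 208*z^2 + 798*z + 540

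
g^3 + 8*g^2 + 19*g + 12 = (g + 1)*(g + 3)*(g + 4)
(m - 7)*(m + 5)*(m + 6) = m^3 + 4*m^2 - 47*m - 210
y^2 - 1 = (y - 1)*(y + 1)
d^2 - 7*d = d*(d - 7)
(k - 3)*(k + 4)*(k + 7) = k^3 + 8*k^2 - 5*k - 84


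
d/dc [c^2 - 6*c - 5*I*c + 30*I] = 2*c - 6 - 5*I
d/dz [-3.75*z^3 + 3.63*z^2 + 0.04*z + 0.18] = -11.25*z^2 + 7.26*z + 0.04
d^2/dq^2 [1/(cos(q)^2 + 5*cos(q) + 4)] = (-4*sin(q)^4 + 11*sin(q)^2 + 155*cos(q)/4 - 15*cos(3*q)/4 + 35)/((cos(q) + 1)^3*(cos(q) + 4)^3)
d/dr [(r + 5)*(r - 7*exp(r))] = r - (r + 5)*(7*exp(r) - 1) - 7*exp(r)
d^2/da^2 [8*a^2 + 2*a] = 16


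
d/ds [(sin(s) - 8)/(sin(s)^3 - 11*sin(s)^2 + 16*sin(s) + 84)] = (-2*sin(s)^3 + 35*sin(s)^2 - 176*sin(s) + 212)*cos(s)/(sin(s)^3 - 11*sin(s)^2 + 16*sin(s) + 84)^2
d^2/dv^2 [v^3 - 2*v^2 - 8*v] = 6*v - 4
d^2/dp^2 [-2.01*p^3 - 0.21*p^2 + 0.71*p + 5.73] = -12.06*p - 0.42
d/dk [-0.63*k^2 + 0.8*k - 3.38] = 0.8 - 1.26*k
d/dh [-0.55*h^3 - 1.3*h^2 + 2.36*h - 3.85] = -1.65*h^2 - 2.6*h + 2.36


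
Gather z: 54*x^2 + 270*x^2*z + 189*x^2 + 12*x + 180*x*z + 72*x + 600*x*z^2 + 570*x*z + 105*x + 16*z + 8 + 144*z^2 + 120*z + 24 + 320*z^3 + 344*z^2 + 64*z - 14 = 243*x^2 + 189*x + 320*z^3 + z^2*(600*x + 488) + z*(270*x^2 + 750*x + 200) + 18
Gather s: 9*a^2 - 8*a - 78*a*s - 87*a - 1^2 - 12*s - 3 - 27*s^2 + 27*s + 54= 9*a^2 - 95*a - 27*s^2 + s*(15 - 78*a) + 50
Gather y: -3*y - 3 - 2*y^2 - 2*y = -2*y^2 - 5*y - 3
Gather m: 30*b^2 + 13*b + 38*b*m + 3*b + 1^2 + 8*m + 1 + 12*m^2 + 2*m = 30*b^2 + 16*b + 12*m^2 + m*(38*b + 10) + 2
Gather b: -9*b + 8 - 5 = 3 - 9*b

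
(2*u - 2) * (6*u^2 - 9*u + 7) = 12*u^3 - 30*u^2 + 32*u - 14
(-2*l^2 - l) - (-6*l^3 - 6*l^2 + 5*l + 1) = 6*l^3 + 4*l^2 - 6*l - 1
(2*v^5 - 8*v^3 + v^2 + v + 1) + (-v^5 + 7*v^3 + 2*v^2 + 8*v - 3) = v^5 - v^3 + 3*v^2 + 9*v - 2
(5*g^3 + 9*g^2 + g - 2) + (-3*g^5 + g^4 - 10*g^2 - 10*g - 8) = -3*g^5 + g^4 + 5*g^3 - g^2 - 9*g - 10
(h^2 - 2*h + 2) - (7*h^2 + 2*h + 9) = -6*h^2 - 4*h - 7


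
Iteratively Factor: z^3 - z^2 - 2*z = (z + 1)*(z^2 - 2*z) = (z - 2)*(z + 1)*(z)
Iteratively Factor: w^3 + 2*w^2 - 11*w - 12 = (w + 1)*(w^2 + w - 12) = (w + 1)*(w + 4)*(w - 3)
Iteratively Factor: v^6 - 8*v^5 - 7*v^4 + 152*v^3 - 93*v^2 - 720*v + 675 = (v + 3)*(v^5 - 11*v^4 + 26*v^3 + 74*v^2 - 315*v + 225) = (v - 5)*(v + 3)*(v^4 - 6*v^3 - 4*v^2 + 54*v - 45) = (v - 5)*(v + 3)^2*(v^3 - 9*v^2 + 23*v - 15) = (v - 5)^2*(v + 3)^2*(v^2 - 4*v + 3) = (v - 5)^2*(v - 3)*(v + 3)^2*(v - 1)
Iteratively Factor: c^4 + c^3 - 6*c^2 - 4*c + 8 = (c - 2)*(c^3 + 3*c^2 - 4) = (c - 2)*(c - 1)*(c^2 + 4*c + 4) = (c - 2)*(c - 1)*(c + 2)*(c + 2)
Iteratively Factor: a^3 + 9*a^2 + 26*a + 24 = (a + 4)*(a^2 + 5*a + 6) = (a + 2)*(a + 4)*(a + 3)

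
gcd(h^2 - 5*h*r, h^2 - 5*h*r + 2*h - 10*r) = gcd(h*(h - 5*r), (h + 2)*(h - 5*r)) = -h + 5*r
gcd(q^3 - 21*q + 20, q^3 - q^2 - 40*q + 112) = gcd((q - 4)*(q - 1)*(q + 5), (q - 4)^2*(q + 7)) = q - 4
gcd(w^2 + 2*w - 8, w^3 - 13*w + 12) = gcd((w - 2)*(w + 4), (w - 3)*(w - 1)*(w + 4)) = w + 4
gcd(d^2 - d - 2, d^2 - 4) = d - 2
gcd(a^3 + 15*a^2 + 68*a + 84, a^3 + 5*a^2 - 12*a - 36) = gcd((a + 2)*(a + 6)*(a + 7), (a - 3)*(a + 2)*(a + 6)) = a^2 + 8*a + 12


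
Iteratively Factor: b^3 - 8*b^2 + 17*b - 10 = (b - 2)*(b^2 - 6*b + 5) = (b - 2)*(b - 1)*(b - 5)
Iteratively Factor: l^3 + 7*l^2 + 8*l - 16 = (l + 4)*(l^2 + 3*l - 4) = (l - 1)*(l + 4)*(l + 4)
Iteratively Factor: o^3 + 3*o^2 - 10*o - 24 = (o + 4)*(o^2 - o - 6) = (o - 3)*(o + 4)*(o + 2)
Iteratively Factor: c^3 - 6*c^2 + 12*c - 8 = (c - 2)*(c^2 - 4*c + 4) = (c - 2)^2*(c - 2)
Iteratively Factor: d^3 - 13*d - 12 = (d + 1)*(d^2 - d - 12) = (d + 1)*(d + 3)*(d - 4)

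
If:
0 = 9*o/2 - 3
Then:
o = 2/3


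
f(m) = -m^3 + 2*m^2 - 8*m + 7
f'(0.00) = -8.00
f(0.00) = 7.00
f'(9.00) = -215.00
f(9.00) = -632.00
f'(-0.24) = -9.13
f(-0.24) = 9.05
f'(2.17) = -13.45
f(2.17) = -11.16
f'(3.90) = -38.03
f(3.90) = -53.10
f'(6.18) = -97.86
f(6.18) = -202.08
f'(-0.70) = -12.27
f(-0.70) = 13.92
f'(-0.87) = -13.75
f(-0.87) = 16.13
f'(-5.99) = -139.60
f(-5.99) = 341.60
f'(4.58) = -52.61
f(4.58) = -83.76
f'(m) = -3*m^2 + 4*m - 8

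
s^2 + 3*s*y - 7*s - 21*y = (s - 7)*(s + 3*y)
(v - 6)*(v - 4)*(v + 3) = v^3 - 7*v^2 - 6*v + 72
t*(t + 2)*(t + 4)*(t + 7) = t^4 + 13*t^3 + 50*t^2 + 56*t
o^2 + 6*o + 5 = (o + 1)*(o + 5)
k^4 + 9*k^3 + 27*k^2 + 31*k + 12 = (k + 1)^2*(k + 3)*(k + 4)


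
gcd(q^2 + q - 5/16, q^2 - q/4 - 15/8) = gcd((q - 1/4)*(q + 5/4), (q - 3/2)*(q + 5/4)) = q + 5/4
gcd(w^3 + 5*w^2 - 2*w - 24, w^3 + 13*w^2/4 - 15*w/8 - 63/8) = w + 3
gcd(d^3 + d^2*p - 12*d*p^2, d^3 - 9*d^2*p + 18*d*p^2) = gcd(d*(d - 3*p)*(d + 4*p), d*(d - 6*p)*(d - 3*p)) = -d^2 + 3*d*p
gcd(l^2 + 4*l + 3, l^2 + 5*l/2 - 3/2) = l + 3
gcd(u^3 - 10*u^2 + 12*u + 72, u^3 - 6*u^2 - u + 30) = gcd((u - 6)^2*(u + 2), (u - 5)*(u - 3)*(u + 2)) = u + 2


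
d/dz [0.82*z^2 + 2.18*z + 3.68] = 1.64*z + 2.18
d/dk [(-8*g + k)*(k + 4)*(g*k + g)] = g*(-16*g*k - 40*g + 3*k^2 + 10*k + 4)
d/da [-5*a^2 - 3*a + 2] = -10*a - 3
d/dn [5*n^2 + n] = 10*n + 1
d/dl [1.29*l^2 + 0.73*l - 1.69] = 2.58*l + 0.73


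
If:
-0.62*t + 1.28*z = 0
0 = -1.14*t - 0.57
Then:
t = -0.50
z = -0.24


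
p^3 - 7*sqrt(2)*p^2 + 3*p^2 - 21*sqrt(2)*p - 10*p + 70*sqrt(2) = (p - 2)*(p + 5)*(p - 7*sqrt(2))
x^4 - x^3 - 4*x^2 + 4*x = x*(x - 2)*(x - 1)*(x + 2)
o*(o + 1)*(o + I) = o^3 + o^2 + I*o^2 + I*o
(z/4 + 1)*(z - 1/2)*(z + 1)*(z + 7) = z^4/4 + 23*z^3/8 + 33*z^2/4 + 17*z/8 - 7/2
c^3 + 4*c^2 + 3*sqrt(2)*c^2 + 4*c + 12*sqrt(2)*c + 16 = (c + 4)*(c + sqrt(2))*(c + 2*sqrt(2))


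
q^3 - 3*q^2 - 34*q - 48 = (q - 8)*(q + 2)*(q + 3)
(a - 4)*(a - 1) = a^2 - 5*a + 4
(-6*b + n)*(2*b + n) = -12*b^2 - 4*b*n + n^2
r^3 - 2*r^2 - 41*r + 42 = (r - 7)*(r - 1)*(r + 6)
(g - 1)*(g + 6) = g^2 + 5*g - 6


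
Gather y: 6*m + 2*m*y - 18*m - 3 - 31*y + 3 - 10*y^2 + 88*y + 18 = -12*m - 10*y^2 + y*(2*m + 57) + 18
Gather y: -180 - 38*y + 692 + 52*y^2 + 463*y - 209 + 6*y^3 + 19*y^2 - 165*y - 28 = 6*y^3 + 71*y^2 + 260*y + 275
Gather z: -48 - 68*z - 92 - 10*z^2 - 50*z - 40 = -10*z^2 - 118*z - 180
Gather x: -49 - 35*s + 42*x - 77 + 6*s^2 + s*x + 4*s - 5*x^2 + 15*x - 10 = 6*s^2 - 31*s - 5*x^2 + x*(s + 57) - 136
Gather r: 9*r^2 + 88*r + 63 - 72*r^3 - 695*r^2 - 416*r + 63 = -72*r^3 - 686*r^2 - 328*r + 126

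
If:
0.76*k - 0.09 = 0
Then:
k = 0.12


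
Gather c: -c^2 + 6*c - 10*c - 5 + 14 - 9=-c^2 - 4*c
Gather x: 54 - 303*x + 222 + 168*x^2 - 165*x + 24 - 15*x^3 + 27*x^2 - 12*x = -15*x^3 + 195*x^2 - 480*x + 300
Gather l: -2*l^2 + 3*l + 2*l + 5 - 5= -2*l^2 + 5*l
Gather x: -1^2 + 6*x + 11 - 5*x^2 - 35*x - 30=-5*x^2 - 29*x - 20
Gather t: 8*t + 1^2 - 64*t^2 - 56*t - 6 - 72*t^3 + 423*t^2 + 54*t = -72*t^3 + 359*t^2 + 6*t - 5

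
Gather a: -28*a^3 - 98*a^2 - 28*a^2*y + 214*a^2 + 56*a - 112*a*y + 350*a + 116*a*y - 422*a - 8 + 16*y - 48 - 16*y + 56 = -28*a^3 + a^2*(116 - 28*y) + a*(4*y - 16)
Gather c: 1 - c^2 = 1 - c^2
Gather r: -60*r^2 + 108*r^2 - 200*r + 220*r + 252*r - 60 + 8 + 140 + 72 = 48*r^2 + 272*r + 160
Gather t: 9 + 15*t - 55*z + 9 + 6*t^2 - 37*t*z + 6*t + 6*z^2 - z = 6*t^2 + t*(21 - 37*z) + 6*z^2 - 56*z + 18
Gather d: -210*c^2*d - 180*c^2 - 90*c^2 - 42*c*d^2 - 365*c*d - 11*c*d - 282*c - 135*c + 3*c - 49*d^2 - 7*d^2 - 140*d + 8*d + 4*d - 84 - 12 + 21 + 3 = -270*c^2 - 414*c + d^2*(-42*c - 56) + d*(-210*c^2 - 376*c - 128) - 72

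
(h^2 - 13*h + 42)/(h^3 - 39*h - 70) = (h - 6)/(h^2 + 7*h + 10)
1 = 1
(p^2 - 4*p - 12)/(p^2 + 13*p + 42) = (p^2 - 4*p - 12)/(p^2 + 13*p + 42)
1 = 1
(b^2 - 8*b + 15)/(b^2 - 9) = (b - 5)/(b + 3)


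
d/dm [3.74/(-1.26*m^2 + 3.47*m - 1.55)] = (9.4248*m - 12.9778)/(1.26*m^2 - 3.47*m + 1.55)^2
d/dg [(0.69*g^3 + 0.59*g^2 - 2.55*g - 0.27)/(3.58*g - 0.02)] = (4.9404*g^3 + 2.0708*g^2 - 0.0236000000000001*g + 1.0176)/(12.8164*g^2 - 0.1432*g + 0.0004)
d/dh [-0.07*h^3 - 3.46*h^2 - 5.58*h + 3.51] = -0.21*h^2 - 6.92*h - 5.58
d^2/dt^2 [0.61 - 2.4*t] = 0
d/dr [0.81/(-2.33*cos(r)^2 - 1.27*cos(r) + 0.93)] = -(3.7746*cos(r) + 1.0287)*sin(r)/(2.33*cos(r)^2 + 1.27*cos(r) - 0.93)^2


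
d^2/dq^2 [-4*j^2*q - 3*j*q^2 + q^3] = -6*j + 6*q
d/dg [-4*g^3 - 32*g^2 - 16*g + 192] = -12*g^2 - 64*g - 16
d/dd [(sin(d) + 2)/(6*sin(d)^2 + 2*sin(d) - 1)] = (-24*sin(d) + 3*cos(2*d) - 8)*cos(d)/(6*sin(d)^2 + 2*sin(d) - 1)^2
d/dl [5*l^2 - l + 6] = 10*l - 1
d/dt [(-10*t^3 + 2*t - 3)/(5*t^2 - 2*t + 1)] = 2*(-25*t^4 + 20*t^3 - 20*t^2 + 15*t - 2)/(25*t^4 - 20*t^3 + 14*t^2 - 4*t + 1)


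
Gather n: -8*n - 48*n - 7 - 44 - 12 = -56*n - 63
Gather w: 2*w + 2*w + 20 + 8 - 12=4*w + 16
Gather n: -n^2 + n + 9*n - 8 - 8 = -n^2 + 10*n - 16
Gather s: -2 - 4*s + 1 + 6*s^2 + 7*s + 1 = 6*s^2 + 3*s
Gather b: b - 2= b - 2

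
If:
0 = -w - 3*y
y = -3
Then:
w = 9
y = -3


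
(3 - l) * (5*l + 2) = -5*l^2 + 13*l + 6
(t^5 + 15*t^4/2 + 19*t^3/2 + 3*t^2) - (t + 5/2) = t^5 + 15*t^4/2 + 19*t^3/2 + 3*t^2 - t - 5/2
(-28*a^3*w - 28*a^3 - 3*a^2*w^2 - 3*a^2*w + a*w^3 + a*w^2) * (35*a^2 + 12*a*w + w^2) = -980*a^5*w - 980*a^5 - 441*a^4*w^2 - 441*a^4*w - 29*a^3*w^3 - 29*a^3*w^2 + 9*a^2*w^4 + 9*a^2*w^3 + a*w^5 + a*w^4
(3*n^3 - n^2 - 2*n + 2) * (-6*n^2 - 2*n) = -18*n^5 + 14*n^3 - 8*n^2 - 4*n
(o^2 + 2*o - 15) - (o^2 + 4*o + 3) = -2*o - 18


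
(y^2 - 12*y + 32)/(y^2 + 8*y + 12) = (y^2 - 12*y + 32)/(y^2 + 8*y + 12)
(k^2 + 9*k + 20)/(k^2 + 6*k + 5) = (k + 4)/(k + 1)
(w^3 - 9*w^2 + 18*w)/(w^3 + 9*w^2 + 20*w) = (w^2 - 9*w + 18)/(w^2 + 9*w + 20)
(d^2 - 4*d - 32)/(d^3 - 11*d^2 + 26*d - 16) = (d + 4)/(d^2 - 3*d + 2)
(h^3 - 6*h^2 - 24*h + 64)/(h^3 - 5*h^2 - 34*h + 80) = (h + 4)/(h + 5)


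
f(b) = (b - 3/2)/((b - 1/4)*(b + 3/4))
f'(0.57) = 10.92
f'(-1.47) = -3.92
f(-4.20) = -0.37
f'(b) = -(b - 3/2)/((b - 1/4)*(b + 3/4)^2) - (b - 3/2)/((b - 1/4)^2*(b + 3/4)) + 1/((b - 1/4)*(b + 3/4)) = 16*(-16*b^2 + 48*b + 9)/(256*b^4 + 256*b^3 - 32*b^2 - 48*b + 9)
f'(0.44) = 33.04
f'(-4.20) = -0.13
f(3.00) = 0.15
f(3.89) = 0.14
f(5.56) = 0.12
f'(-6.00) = -0.05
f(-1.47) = -2.40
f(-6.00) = -0.23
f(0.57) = -2.20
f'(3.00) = 0.01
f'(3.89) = -0.01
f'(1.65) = 0.25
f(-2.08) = -1.16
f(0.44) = -4.69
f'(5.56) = -0.01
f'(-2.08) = -1.04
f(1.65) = 0.04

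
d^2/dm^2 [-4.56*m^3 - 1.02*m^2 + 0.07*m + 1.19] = -27.36*m - 2.04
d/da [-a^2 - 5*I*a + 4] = -2*a - 5*I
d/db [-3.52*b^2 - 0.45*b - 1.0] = -7.04*b - 0.45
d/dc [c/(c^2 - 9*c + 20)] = (20 - c^2)/(c^4 - 18*c^3 + 121*c^2 - 360*c + 400)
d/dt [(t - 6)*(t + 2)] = 2*t - 4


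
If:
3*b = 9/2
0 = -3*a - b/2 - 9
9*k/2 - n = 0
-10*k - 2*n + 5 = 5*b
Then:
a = -13/4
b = 3/2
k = -5/38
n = -45/76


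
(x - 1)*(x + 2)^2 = x^3 + 3*x^2 - 4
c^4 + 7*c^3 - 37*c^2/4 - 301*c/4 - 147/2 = (c - 7/2)*(c + 3/2)*(c + 2)*(c + 7)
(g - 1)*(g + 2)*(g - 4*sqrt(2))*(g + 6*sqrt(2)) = g^4 + g^3 + 2*sqrt(2)*g^3 - 50*g^2 + 2*sqrt(2)*g^2 - 48*g - 4*sqrt(2)*g + 96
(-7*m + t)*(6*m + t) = -42*m^2 - m*t + t^2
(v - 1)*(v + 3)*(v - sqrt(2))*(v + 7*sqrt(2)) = v^4 + 2*v^3 + 6*sqrt(2)*v^3 - 17*v^2 + 12*sqrt(2)*v^2 - 28*v - 18*sqrt(2)*v + 42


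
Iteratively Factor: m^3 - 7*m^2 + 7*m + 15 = (m - 5)*(m^2 - 2*m - 3) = (m - 5)*(m + 1)*(m - 3)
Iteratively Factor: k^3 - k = (k)*(k^2 - 1) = k*(k + 1)*(k - 1)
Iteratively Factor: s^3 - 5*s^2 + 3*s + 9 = (s - 3)*(s^2 - 2*s - 3) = (s - 3)^2*(s + 1)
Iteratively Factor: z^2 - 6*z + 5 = (z - 1)*(z - 5)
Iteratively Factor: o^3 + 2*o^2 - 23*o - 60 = (o - 5)*(o^2 + 7*o + 12) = (o - 5)*(o + 4)*(o + 3)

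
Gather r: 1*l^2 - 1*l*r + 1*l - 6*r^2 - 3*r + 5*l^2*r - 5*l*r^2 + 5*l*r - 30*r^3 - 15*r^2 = l^2 + l - 30*r^3 + r^2*(-5*l - 21) + r*(5*l^2 + 4*l - 3)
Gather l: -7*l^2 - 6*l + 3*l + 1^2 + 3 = -7*l^2 - 3*l + 4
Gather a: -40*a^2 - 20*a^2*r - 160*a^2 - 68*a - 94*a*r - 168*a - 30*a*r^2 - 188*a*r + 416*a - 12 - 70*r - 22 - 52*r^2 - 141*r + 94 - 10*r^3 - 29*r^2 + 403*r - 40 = a^2*(-20*r - 200) + a*(-30*r^2 - 282*r + 180) - 10*r^3 - 81*r^2 + 192*r + 20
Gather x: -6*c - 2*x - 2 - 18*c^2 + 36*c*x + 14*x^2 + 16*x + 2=-18*c^2 - 6*c + 14*x^2 + x*(36*c + 14)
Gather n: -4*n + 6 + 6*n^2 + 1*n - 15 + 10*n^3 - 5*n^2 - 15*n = 10*n^3 + n^2 - 18*n - 9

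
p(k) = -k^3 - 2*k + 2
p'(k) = -3*k^2 - 2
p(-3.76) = 62.68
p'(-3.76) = -44.41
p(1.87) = -8.28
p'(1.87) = -12.49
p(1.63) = -5.59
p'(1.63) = -9.97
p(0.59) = 0.61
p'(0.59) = -3.04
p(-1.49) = 8.29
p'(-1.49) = -8.66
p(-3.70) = 60.05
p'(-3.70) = -43.07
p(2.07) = -11.01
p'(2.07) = -14.85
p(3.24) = -38.49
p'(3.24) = -33.49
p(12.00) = -1750.00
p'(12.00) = -434.00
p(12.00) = -1750.00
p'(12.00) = -434.00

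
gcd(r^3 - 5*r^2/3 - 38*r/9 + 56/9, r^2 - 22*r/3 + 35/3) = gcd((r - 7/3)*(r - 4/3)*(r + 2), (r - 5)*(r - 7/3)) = r - 7/3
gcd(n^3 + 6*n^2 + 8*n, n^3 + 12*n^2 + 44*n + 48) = n^2 + 6*n + 8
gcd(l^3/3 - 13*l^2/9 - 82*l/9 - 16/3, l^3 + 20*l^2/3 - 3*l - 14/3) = l + 2/3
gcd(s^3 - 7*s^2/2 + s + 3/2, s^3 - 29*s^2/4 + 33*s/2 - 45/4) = s - 3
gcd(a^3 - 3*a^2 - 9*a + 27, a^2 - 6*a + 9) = a^2 - 6*a + 9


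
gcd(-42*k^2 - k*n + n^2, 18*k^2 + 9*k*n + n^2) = 6*k + n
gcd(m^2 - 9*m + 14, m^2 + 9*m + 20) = 1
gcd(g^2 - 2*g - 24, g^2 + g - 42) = g - 6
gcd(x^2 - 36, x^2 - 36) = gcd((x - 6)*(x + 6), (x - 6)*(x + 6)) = x^2 - 36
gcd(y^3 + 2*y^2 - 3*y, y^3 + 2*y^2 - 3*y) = y^3 + 2*y^2 - 3*y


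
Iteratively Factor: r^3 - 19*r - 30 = (r - 5)*(r^2 + 5*r + 6) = (r - 5)*(r + 2)*(r + 3)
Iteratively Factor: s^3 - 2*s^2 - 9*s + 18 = (s - 3)*(s^2 + s - 6) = (s - 3)*(s + 3)*(s - 2)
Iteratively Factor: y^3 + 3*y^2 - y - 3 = (y + 1)*(y^2 + 2*y - 3) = (y - 1)*(y + 1)*(y + 3)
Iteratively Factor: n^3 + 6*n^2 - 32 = (n + 4)*(n^2 + 2*n - 8) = (n - 2)*(n + 4)*(n + 4)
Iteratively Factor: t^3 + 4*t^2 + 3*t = (t)*(t^2 + 4*t + 3) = t*(t + 1)*(t + 3)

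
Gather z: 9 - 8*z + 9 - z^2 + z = -z^2 - 7*z + 18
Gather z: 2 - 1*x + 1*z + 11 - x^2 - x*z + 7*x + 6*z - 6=-x^2 + 6*x + z*(7 - x) + 7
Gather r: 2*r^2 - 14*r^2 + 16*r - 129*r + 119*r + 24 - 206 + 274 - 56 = -12*r^2 + 6*r + 36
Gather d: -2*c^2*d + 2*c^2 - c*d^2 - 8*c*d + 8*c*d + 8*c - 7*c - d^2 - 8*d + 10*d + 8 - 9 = 2*c^2 + c + d^2*(-c - 1) + d*(2 - 2*c^2) - 1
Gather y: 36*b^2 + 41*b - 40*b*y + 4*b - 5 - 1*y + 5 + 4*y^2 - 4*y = 36*b^2 + 45*b + 4*y^2 + y*(-40*b - 5)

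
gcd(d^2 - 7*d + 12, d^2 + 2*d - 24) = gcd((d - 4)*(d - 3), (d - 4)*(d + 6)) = d - 4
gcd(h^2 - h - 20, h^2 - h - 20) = h^2 - h - 20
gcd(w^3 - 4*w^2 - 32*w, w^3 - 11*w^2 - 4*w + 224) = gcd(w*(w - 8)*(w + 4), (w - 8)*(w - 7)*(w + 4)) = w^2 - 4*w - 32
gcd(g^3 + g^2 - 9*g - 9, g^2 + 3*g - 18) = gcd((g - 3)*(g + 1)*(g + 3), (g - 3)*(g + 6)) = g - 3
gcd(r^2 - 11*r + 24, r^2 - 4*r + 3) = r - 3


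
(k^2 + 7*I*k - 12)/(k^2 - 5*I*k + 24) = (k + 4*I)/(k - 8*I)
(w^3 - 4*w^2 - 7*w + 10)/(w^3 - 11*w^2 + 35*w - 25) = (w + 2)/(w - 5)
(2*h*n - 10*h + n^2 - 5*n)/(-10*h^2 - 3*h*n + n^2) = (5 - n)/(5*h - n)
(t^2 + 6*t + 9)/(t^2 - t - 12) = (t + 3)/(t - 4)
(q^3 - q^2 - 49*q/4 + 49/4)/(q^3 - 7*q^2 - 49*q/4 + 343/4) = (q - 1)/(q - 7)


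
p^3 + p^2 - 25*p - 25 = (p - 5)*(p + 1)*(p + 5)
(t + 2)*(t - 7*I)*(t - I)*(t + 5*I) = t^4 + 2*t^3 - 3*I*t^3 + 33*t^2 - 6*I*t^2 + 66*t - 35*I*t - 70*I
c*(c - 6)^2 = c^3 - 12*c^2 + 36*c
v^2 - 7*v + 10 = (v - 5)*(v - 2)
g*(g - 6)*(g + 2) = g^3 - 4*g^2 - 12*g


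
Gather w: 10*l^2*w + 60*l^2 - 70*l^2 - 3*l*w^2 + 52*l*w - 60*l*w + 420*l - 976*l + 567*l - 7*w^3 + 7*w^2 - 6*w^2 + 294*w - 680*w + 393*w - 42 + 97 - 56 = -10*l^2 + 11*l - 7*w^3 + w^2*(1 - 3*l) + w*(10*l^2 - 8*l + 7) - 1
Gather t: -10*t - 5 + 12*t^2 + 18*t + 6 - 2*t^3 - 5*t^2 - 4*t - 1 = -2*t^3 + 7*t^2 + 4*t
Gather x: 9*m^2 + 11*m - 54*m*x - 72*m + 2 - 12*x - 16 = 9*m^2 - 61*m + x*(-54*m - 12) - 14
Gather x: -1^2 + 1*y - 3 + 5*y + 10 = 6*y + 6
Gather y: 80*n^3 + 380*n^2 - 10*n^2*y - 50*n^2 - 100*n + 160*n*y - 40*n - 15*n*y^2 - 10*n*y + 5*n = 80*n^3 + 330*n^2 - 15*n*y^2 - 135*n + y*(-10*n^2 + 150*n)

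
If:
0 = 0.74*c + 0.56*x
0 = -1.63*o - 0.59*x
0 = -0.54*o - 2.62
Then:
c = -10.14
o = -4.85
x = 13.40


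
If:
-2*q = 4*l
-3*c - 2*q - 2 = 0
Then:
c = -2*q/3 - 2/3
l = -q/2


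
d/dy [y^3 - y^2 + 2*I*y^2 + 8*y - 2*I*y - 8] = 3*y^2 + y*(-2 + 4*I) + 8 - 2*I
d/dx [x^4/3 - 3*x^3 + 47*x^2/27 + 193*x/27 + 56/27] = 4*x^3/3 - 9*x^2 + 94*x/27 + 193/27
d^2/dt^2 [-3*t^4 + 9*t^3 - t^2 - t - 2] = -36*t^2 + 54*t - 2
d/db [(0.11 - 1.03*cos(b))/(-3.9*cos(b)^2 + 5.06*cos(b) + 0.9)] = (4.017*cos(b)^2 - 0.858*cos(b) + 1.4836)*sin(b)/(15.21*cos(b)^4 - 39.468*cos(b)^3 + 18.5836*cos(b)^2 + 9.108*cos(b) + 0.81)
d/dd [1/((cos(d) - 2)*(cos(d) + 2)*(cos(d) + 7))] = (-3*sin(d)^2 + 14*cos(d) - 1)*sin(d)/((cos(d) - 2)^2*(cos(d) + 2)^2*(cos(d) + 7)^2)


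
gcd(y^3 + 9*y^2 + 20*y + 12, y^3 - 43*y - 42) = y^2 + 7*y + 6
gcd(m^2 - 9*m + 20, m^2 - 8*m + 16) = m - 4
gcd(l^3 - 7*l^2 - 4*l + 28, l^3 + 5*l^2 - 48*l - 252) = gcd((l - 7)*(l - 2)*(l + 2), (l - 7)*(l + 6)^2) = l - 7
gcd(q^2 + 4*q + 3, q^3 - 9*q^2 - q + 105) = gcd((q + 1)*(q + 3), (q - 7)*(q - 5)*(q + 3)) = q + 3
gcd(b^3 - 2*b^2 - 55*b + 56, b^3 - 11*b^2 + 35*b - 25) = b - 1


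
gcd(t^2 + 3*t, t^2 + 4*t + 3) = t + 3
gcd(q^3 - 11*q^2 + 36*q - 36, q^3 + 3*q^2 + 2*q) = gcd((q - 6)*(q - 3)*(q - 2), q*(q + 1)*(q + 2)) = 1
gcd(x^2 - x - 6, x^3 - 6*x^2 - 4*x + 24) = x + 2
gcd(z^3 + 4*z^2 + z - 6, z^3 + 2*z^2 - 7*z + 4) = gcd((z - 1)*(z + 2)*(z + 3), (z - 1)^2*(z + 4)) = z - 1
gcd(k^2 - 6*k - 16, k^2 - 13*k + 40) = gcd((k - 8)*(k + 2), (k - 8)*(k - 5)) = k - 8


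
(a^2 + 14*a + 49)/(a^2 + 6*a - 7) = (a + 7)/(a - 1)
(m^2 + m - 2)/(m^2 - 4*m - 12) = (m - 1)/(m - 6)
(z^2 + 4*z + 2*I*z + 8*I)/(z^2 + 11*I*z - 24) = (z^2 + 2*z*(2 + I) + 8*I)/(z^2 + 11*I*z - 24)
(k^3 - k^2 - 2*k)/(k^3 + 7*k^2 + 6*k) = (k - 2)/(k + 6)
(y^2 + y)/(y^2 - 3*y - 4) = y/(y - 4)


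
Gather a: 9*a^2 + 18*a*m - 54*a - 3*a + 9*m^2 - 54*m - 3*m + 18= 9*a^2 + a*(18*m - 57) + 9*m^2 - 57*m + 18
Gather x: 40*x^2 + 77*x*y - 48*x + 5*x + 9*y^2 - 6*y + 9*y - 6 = 40*x^2 + x*(77*y - 43) + 9*y^2 + 3*y - 6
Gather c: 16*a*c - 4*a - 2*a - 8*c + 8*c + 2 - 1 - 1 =16*a*c - 6*a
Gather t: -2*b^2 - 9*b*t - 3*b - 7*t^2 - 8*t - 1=-2*b^2 - 3*b - 7*t^2 + t*(-9*b - 8) - 1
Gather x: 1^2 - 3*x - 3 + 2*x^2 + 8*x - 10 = 2*x^2 + 5*x - 12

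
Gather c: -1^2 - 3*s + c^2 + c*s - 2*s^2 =c^2 + c*s - 2*s^2 - 3*s - 1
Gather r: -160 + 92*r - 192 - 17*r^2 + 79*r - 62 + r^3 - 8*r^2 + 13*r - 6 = r^3 - 25*r^2 + 184*r - 420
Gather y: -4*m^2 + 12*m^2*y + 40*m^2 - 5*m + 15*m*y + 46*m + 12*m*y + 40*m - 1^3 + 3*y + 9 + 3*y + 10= 36*m^2 + 81*m + y*(12*m^2 + 27*m + 6) + 18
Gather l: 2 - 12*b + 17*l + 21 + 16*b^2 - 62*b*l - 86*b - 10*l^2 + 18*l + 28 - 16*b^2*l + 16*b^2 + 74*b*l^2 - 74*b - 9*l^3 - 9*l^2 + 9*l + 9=32*b^2 - 172*b - 9*l^3 + l^2*(74*b - 19) + l*(-16*b^2 - 62*b + 44) + 60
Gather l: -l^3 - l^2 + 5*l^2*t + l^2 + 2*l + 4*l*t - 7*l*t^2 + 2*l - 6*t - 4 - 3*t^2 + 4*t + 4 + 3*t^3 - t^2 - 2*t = -l^3 + 5*l^2*t + l*(-7*t^2 + 4*t + 4) + 3*t^3 - 4*t^2 - 4*t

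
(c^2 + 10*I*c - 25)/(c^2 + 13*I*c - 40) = (c + 5*I)/(c + 8*I)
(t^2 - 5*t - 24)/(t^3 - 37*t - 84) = (t - 8)/(t^2 - 3*t - 28)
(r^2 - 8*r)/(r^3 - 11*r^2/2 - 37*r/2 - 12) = 2*r/(2*r^2 + 5*r + 3)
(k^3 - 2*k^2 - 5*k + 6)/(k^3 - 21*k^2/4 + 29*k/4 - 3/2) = 4*(k^2 + k - 2)/(4*k^2 - 9*k + 2)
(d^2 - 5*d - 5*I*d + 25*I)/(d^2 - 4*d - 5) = (d - 5*I)/(d + 1)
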